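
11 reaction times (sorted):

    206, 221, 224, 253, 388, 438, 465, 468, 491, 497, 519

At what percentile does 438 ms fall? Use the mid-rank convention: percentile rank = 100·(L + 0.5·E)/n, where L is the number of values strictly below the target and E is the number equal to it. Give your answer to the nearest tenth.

50.0

Count below 438: L = 5; count equal: E = 1; n = 11.
Percentile rank = 100·(5 + 0.5·1)/11 = 100·5.5/11 = 50.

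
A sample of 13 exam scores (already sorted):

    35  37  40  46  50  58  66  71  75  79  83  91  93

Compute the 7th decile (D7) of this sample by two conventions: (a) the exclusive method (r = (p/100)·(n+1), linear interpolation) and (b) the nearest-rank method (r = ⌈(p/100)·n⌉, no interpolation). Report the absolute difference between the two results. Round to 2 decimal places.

0.80

n = 13.
(a) r = 9.8; between ranks 9 (75) and 10 (79): 78.2.
(b) the nearest-rank method: rank 10 → 79.
|78.2 − 79| = 0.8.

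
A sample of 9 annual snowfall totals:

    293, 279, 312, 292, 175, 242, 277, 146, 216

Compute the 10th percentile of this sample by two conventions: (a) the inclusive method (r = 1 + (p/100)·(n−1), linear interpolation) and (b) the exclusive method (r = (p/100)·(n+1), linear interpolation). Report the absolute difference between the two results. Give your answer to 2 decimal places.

Sorted: 146, 175, 216, 242, 277, 279, 292, 293, 312.
n = 9.
(a) r = 1.8; between ranks 1 (146) and 2 (175): 169.2.
(b) r = 1 → value at rank 1 = 146.
|169.2 − 146| = 23.2.

23.20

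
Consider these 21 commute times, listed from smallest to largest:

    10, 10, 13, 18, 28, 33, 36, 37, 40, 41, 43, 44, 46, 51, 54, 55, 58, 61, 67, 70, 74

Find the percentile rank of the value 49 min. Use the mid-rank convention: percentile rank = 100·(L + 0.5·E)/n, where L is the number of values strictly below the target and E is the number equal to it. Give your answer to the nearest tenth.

Count below 49: L = 13; count equal: E = 0; n = 21.
Percentile rank = 100·(13 + 0.5·0)/21 = 100·13/21 = 61.9.

61.9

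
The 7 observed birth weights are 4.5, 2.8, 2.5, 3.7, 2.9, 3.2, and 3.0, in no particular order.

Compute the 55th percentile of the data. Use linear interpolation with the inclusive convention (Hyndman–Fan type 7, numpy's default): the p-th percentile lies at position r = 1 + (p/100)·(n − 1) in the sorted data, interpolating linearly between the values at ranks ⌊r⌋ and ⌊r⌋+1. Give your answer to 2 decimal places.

Sorted: 2.5, 2.8, 2.9, 3.0, 3.2, 3.7, 4.5.
n = 7.
r = 1 + (55/100)·(7 − 1) = 1 + 3.3 = 4.3.
Rank 4 is 3.0 and rank 5 is 3.2.
Interpolate: 3.0 + 0.3·(3.2 − 3.0) = 3.0 + 0.3·0.2 = 3.06.

3.06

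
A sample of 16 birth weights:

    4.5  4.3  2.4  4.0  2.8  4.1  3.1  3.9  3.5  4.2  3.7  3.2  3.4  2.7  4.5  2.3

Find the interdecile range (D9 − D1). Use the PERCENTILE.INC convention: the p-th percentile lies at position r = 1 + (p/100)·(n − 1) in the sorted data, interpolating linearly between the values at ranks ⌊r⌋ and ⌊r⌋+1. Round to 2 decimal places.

Sorted: 2.3, 2.4, 2.7, 2.8, 3.1, 3.2, 3.4, 3.5, 3.7, 3.9, 4.0, 4.1, 4.2, 4.3, 4.5, 4.5.
n = 16.
P10: r = 2.5; ranks 2–3 are 2.4, 2.7; interpolating gives 2.55.
P90: r = 14.5; ranks 14–15 are 4.3, 4.5; interpolating gives 4.4.
Difference: 4.4 − 2.55 = 1.85.

1.85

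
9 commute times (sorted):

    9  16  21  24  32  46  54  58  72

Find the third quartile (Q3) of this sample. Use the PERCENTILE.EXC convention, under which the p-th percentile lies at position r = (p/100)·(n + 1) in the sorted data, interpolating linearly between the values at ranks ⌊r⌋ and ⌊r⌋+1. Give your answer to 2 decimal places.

n = 9.
r = (75/100)·(9 + 1) = 7.5.
Rank 7 is 54 and rank 8 is 58.
Interpolate: 54 + 0.5·(58 − 54) = 54 + 0.5·4 = 56.

56.00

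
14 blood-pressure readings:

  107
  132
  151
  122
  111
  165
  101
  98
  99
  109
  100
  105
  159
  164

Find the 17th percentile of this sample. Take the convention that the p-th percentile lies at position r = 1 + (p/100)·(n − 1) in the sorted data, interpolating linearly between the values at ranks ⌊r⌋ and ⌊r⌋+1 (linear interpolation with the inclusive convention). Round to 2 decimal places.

100.21

Sorted: 98, 99, 100, 101, 105, 107, 109, 111, 122, 132, 151, 159, 164, 165.
n = 14.
r = 1 + (17/100)·(14 − 1) = 1 + 2.21 = 3.21.
Rank 3 is 100 and rank 4 is 101.
Interpolate: 100 + 0.21·(101 − 100) = 100 + 0.21·1 = 100.21.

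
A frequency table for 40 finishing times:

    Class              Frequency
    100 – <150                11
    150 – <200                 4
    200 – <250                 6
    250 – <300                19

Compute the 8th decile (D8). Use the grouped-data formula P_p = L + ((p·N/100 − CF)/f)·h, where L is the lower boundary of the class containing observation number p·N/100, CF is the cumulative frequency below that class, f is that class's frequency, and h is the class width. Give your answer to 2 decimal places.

N = 40; target position k = 80/100 · 40 = 32.
Cumulative frequencies: 11, 15, 21, 40.
Observation 32 falls in the class 250 – <300.
L = 250, CF = 21, f = 19, h = 50.
P80 = 250 + ((32 − 21)/19)·50 = 250 + 28.9474 = 278.947.

278.95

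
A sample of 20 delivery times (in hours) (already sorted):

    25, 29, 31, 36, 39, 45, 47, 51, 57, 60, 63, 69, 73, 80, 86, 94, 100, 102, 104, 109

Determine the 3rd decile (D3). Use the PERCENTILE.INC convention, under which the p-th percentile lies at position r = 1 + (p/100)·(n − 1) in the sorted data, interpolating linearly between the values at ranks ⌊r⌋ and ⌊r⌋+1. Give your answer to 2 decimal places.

n = 20.
r = 1 + (30/100)·(20 − 1) = 1 + 5.7 = 6.7.
Rank 6 is 45 and rank 7 is 47.
Interpolate: 45 + 0.7·(47 − 45) = 45 + 0.7·2 = 46.4.

46.40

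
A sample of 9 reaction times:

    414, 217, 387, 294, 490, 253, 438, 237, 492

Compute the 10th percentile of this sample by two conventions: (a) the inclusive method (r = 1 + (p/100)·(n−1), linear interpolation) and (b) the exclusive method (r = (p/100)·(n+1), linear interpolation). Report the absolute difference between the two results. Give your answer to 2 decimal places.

Sorted: 217, 237, 253, 294, 387, 414, 438, 490, 492.
n = 9.
(a) r = 1.8; between ranks 1 (217) and 2 (237): 233.
(b) r = 1 → value at rank 1 = 217.
|233 − 217| = 16.

16.00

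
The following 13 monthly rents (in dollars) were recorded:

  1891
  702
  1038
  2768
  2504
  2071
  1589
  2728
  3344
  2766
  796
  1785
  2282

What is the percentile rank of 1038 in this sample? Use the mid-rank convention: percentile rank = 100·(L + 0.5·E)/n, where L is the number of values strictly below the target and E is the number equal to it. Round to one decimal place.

Sorted: 702, 796, 1038, 1589, 1785, 1891, 2071, 2282, 2504, 2728, 2766, 2768, 3344.
Count below 1038: L = 2; count equal: E = 1; n = 13.
Percentile rank = 100·(2 + 0.5·1)/13 = 100·2.5/13 = 19.23.

19.2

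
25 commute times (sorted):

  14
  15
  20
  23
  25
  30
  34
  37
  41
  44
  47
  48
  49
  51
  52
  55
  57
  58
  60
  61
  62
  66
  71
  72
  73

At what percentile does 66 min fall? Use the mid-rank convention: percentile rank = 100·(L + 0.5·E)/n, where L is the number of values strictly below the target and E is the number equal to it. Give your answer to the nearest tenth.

Count below 66: L = 21; count equal: E = 1; n = 25.
Percentile rank = 100·(21 + 0.5·1)/25 = 100·21.5/25 = 86.

86.0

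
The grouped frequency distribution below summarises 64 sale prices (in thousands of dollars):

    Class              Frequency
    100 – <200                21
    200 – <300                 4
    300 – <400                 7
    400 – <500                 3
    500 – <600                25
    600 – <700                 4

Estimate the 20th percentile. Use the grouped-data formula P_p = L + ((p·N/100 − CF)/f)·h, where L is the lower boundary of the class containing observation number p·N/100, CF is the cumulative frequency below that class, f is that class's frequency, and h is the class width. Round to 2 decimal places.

N = 64; target position k = 20/100 · 64 = 12.8.
Cumulative frequencies: 21, 25, 32, 35, 60, 64.
Observation 12.8 falls in the class 100 – <200.
L = 100, CF = 0, f = 21, h = 100.
P20 = 100 + ((12.8 − 0)/21)·100 = 100 + 60.9524 = 160.952.

160.95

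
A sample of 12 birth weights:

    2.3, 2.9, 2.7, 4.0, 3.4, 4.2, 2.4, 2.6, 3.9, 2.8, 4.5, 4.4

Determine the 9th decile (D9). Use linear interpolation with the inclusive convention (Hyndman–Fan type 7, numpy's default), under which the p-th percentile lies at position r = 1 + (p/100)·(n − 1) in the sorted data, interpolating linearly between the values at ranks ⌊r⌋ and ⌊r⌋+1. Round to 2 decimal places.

Sorted: 2.3, 2.4, 2.6, 2.7, 2.8, 2.9, 3.4, 3.9, 4.0, 4.2, 4.4, 4.5.
n = 12.
r = 1 + (90/100)·(12 − 1) = 1 + 9.9 = 10.9.
Rank 10 is 4.2 and rank 11 is 4.4.
Interpolate: 4.2 + 0.9·(4.4 − 4.2) = 4.2 + 0.9·0.2 = 4.38.

4.38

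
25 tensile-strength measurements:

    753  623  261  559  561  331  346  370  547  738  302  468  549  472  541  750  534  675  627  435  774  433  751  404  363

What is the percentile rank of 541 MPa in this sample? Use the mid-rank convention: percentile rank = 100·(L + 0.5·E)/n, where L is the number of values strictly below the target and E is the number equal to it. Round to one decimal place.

50.0

Sorted: 261, 302, 331, 346, 363, 370, 404, 433, 435, 468, 472, 534, 541, 547, 549, 559, 561, 623, 627, 675, 738, 750, 751, 753, 774.
Count below 541: L = 12; count equal: E = 1; n = 25.
Percentile rank = 100·(12 + 0.5·1)/25 = 100·12.5/25 = 50.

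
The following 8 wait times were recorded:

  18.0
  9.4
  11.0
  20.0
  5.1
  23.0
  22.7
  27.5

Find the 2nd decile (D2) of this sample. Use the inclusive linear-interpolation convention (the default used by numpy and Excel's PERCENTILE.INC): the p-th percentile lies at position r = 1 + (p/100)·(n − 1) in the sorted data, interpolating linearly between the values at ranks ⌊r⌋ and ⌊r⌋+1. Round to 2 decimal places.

Sorted: 5.1, 9.4, 11.0, 18.0, 20.0, 22.7, 23.0, 27.5.
n = 8.
r = 1 + (20/100)·(8 − 1) = 1 + 1.4 = 2.4.
Rank 2 is 9.4 and rank 3 is 11.0.
Interpolate: 9.4 + 0.4·(11.0 − 9.4) = 9.4 + 0.4·1.6 = 10.04.

10.04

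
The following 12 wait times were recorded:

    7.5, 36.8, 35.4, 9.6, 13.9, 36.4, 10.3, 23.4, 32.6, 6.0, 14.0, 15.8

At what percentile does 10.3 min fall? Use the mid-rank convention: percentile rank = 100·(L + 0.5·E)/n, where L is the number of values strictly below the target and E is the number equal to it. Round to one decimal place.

Sorted: 6.0, 7.5, 9.6, 10.3, 13.9, 14.0, 15.8, 23.4, 32.6, 35.4, 36.4, 36.8.
Count below 10.3: L = 3; count equal: E = 1; n = 12.
Percentile rank = 100·(3 + 0.5·1)/12 = 100·3.5/12 = 29.17.

29.2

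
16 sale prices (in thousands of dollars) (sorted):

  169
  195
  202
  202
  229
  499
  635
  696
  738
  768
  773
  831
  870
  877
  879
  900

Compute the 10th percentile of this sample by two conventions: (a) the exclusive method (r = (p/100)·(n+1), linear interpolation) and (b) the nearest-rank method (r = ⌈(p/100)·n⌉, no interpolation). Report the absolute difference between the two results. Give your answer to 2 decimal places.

7.80

n = 16.
(a) r = 1.7; between ranks 1 (169) and 2 (195): 187.2.
(b) the nearest-rank method: rank 2 → 195.
|187.2 − 195| = 7.8.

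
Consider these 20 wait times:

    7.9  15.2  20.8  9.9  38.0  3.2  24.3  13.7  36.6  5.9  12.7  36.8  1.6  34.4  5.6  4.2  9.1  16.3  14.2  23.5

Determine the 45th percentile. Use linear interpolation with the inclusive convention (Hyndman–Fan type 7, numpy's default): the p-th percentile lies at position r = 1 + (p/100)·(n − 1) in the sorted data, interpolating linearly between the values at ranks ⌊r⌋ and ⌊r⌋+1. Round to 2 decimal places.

Sorted: 1.6, 3.2, 4.2, 5.6, 5.9, 7.9, 9.1, 9.9, 12.7, 13.7, 14.2, 15.2, 16.3, 20.8, 23.5, 24.3, 34.4, 36.6, 36.8, 38.0.
n = 20.
r = 1 + (45/100)·(20 − 1) = 1 + 8.55 = 9.55.
Rank 9 is 12.7 and rank 10 is 13.7.
Interpolate: 12.7 + 0.55·(13.7 − 12.7) = 12.7 + 0.55·1 = 13.25.

13.25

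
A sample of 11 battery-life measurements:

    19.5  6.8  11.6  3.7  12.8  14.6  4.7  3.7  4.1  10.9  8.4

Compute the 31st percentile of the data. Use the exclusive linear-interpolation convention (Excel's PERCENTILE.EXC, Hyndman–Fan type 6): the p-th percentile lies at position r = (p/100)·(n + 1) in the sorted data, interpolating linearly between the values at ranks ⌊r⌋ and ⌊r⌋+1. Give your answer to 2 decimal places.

Sorted: 3.7, 3.7, 4.1, 4.7, 6.8, 8.4, 10.9, 11.6, 12.8, 14.6, 19.5.
n = 11.
r = (31/100)·(11 + 1) = 3.72.
Rank 3 is 4.1 and rank 4 is 4.7.
Interpolate: 4.1 + 0.72·(4.7 − 4.1) = 4.1 + 0.72·0.6 = 4.532.

4.53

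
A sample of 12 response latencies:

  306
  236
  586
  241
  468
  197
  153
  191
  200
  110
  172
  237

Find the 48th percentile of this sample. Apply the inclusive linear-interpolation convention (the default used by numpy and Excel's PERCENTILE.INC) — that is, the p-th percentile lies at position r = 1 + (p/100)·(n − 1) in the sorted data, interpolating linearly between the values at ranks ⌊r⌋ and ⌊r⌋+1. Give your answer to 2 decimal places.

Sorted: 110, 153, 172, 191, 197, 200, 236, 237, 241, 306, 468, 586.
n = 12.
r = 1 + (48/100)·(12 − 1) = 1 + 5.28 = 6.28.
Rank 6 is 200 and rank 7 is 236.
Interpolate: 200 + 0.28·(236 − 200) = 200 + 0.28·36 = 210.08.

210.08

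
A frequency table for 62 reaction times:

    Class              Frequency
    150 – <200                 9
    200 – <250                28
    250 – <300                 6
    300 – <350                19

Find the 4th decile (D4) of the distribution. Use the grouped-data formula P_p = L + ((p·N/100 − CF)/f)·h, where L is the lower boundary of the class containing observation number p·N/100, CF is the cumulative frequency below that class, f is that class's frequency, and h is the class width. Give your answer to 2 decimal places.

N = 62; target position k = 40/100 · 62 = 24.8.
Cumulative frequencies: 9, 37, 43, 62.
Observation 24.8 falls in the class 200 – <250.
L = 200, CF = 9, f = 28, h = 50.
P40 = 200 + ((24.8 − 9)/28)·50 = 200 + 28.2143 = 228.214.

228.21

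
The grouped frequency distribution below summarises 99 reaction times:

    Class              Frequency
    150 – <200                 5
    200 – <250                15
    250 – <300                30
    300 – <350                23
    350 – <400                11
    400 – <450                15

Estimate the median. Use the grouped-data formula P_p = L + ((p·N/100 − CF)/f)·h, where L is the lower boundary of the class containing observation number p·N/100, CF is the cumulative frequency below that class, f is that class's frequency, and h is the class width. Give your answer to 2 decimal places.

N = 99; target position k = 50/100 · 99 = 49.5.
Cumulative frequencies: 5, 20, 50, 73, 84, 99.
Observation 49.5 falls in the class 250 – <300.
L = 250, CF = 20, f = 30, h = 50.
P50 = 250 + ((49.5 − 20)/30)·50 = 250 + 49.1667 = 299.167.

299.17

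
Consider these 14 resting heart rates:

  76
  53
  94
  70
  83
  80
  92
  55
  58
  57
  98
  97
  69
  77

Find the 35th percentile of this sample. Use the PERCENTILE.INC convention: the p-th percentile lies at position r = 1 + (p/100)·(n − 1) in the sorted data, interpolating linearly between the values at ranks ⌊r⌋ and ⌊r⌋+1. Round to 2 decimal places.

Sorted: 53, 55, 57, 58, 69, 70, 76, 77, 80, 83, 92, 94, 97, 98.
n = 14.
r = 1 + (35/100)·(14 − 1) = 1 + 4.55 = 5.55.
Rank 5 is 69 and rank 6 is 70.
Interpolate: 69 + 0.55·(70 − 69) = 69 + 0.55·1 = 69.55.

69.55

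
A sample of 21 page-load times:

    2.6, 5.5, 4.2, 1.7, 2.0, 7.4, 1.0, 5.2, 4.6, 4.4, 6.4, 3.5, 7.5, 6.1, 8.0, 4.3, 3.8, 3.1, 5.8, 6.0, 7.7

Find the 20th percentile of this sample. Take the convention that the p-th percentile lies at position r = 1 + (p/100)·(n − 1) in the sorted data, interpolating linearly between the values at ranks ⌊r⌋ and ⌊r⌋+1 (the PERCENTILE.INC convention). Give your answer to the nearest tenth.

3.1

Sorted: 1.0, 1.7, 2.0, 2.6, 3.1, 3.5, 3.8, 4.2, 4.3, 4.4, 4.6, 5.2, 5.5, 5.8, 6.0, 6.1, 6.4, 7.4, 7.5, 7.7, 8.0.
n = 21.
r = 1 + (20/100)·(21 − 1) = 1 + 4 = 5.
r is an integer, so P20 is the value at rank 5: 3.1.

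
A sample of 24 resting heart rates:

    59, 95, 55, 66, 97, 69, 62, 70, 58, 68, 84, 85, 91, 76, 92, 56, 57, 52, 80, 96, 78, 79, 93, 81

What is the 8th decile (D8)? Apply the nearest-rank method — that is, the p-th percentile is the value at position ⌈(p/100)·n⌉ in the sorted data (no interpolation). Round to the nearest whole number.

Sorted: 52, 55, 56, 57, 58, 59, 62, 66, 68, 69, 70, 76, 78, 79, 80, 81, 84, 85, 91, 92, 93, 95, 96, 97.
n = 24.
Position = ⌈80/100 · 24⌉ = ⌈19.2⌉ = 20.
The value at rank 20 is 92.

92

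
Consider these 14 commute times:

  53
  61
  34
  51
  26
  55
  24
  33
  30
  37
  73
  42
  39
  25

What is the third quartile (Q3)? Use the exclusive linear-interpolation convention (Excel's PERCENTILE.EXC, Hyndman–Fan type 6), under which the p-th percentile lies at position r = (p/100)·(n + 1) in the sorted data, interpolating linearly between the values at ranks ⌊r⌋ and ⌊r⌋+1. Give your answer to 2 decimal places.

Sorted: 24, 25, 26, 30, 33, 34, 37, 39, 42, 51, 53, 55, 61, 73.
n = 14.
r = (75/100)·(14 + 1) = 11.25.
Rank 11 is 53 and rank 12 is 55.
Interpolate: 53 + 0.25·(55 − 53) = 53 + 0.25·2 = 53.5.

53.50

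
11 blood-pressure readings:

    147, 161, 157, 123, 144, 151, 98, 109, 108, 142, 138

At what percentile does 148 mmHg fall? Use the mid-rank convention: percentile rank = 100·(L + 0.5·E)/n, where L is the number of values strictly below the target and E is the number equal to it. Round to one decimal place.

72.7

Sorted: 98, 108, 109, 123, 138, 142, 144, 147, 151, 157, 161.
Count below 148: L = 8; count equal: E = 0; n = 11.
Percentile rank = 100·(8 + 0.5·0)/11 = 100·8/11 = 72.73.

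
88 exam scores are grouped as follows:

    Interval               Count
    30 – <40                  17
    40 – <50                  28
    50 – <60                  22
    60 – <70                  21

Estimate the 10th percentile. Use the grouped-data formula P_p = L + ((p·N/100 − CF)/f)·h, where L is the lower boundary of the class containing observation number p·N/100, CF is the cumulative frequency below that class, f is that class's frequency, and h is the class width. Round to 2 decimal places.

N = 88; target position k = 10/100 · 88 = 8.8.
Cumulative frequencies: 17, 45, 67, 88.
Observation 8.8 falls in the class 30 – <40.
L = 30, CF = 0, f = 17, h = 10.
P10 = 30 + ((8.8 − 0)/17)·10 = 30 + 5.17647 = 35.1765.

35.18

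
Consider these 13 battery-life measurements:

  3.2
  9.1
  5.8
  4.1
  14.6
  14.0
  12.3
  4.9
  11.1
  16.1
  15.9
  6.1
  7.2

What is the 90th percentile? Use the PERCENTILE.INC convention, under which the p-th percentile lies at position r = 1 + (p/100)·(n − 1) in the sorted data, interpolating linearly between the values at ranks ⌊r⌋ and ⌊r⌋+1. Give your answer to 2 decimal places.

Sorted: 3.2, 4.1, 4.9, 5.8, 6.1, 7.2, 9.1, 11.1, 12.3, 14.0, 14.6, 15.9, 16.1.
n = 13.
r = 1 + (90/100)·(13 − 1) = 1 + 10.8 = 11.8.
Rank 11 is 14.6 and rank 12 is 15.9.
Interpolate: 14.6 + 0.8·(15.9 − 14.6) = 14.6 + 0.8·1.3 = 15.64.

15.64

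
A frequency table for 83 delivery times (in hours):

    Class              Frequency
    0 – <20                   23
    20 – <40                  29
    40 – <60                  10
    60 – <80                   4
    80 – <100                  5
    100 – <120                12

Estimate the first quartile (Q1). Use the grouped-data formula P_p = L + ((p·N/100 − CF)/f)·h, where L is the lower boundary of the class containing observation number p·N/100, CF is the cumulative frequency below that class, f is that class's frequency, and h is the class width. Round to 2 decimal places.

18.04

N = 83; target position k = 25/100 · 83 = 20.75.
Cumulative frequencies: 23, 52, 62, 66, 71, 83.
Observation 20.75 falls in the class 0 – <20.
L = 0, CF = 0, f = 23, h = 20.
P25 = 0 + ((20.75 − 0)/23)·20 = 0 + 18.0435 = 18.0435.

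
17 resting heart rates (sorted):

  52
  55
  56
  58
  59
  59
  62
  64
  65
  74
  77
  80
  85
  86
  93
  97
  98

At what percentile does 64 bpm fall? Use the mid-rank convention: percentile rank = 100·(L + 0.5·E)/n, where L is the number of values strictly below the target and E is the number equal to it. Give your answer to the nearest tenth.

Count below 64: L = 7; count equal: E = 1; n = 17.
Percentile rank = 100·(7 + 0.5·1)/17 = 100·7.5/17 = 44.12.

44.1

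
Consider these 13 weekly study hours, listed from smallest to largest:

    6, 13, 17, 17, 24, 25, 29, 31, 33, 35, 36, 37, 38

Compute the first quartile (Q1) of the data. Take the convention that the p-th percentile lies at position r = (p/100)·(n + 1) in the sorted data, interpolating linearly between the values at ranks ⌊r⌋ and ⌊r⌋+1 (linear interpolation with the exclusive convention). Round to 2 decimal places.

17.00

n = 13.
r = (25/100)·(13 + 1) = 3.5.
Rank 3 is 17 and rank 4 is 17.
Interpolate: 17 + 0.5·(17 − 17) = 17 + 0.5·0 = 17.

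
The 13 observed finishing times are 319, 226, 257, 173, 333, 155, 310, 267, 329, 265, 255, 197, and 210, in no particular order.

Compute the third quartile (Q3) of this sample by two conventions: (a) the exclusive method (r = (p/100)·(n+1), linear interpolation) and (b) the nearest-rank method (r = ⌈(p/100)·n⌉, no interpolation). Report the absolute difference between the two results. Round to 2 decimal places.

Sorted: 155, 173, 197, 210, 226, 255, 257, 265, 267, 310, 319, 329, 333.
n = 13.
(a) r = 10.5; between ranks 10 (310) and 11 (319): 314.5.
(b) the nearest-rank method: rank 10 → 310.
|314.5 − 310| = 4.5.

4.50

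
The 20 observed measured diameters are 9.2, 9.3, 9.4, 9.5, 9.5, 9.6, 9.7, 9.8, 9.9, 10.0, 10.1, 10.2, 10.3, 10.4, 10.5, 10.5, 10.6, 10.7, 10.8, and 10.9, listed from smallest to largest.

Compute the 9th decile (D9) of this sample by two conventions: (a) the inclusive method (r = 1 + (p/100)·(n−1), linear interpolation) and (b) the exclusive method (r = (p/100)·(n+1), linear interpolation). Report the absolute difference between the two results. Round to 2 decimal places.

0.08

n = 20.
(a) r = 18.1; between ranks 18 (10.7) and 19 (10.8): 10.71.
(b) r = 18.9; between ranks 18 (10.7) and 19 (10.8): 10.79.
|10.71 − 10.79| = 0.08.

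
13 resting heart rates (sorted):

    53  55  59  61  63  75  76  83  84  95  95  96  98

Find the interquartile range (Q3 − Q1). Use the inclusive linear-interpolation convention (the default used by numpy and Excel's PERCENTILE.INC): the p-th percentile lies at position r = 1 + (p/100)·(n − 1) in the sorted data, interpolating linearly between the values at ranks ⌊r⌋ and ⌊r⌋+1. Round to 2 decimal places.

n = 13.
P25: r = 4 (integer) → 61.
P75: r = 10 (integer) → 95.
Difference: 95 − 61 = 34.

34.00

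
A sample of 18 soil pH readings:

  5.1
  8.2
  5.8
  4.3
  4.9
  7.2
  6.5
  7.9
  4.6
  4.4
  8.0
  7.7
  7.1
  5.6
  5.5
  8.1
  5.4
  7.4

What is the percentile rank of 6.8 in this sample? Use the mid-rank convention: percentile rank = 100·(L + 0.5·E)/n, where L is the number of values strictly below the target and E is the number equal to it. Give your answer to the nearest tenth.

Sorted: 4.3, 4.4, 4.6, 4.9, 5.1, 5.4, 5.5, 5.6, 5.8, 6.5, 7.1, 7.2, 7.4, 7.7, 7.9, 8.0, 8.1, 8.2.
Count below 6.8: L = 10; count equal: E = 0; n = 18.
Percentile rank = 100·(10 + 0.5·0)/18 = 100·10/18 = 55.56.

55.6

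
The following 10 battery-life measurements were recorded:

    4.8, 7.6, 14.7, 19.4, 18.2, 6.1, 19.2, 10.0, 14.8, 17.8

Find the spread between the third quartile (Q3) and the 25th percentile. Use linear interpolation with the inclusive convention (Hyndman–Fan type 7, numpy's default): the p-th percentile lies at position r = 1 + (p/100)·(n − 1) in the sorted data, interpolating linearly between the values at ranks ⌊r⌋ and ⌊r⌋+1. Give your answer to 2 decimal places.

Sorted: 4.8, 6.1, 7.6, 10.0, 14.7, 14.8, 17.8, 18.2, 19.2, 19.4.
n = 10.
P25: r = 3.25; ranks 3–4 are 7.6, 10.0; interpolating gives 8.2.
P75: r = 7.75; ranks 7–8 are 17.8, 18.2; interpolating gives 18.1.
Difference: 18.1 − 8.2 = 9.9.

9.90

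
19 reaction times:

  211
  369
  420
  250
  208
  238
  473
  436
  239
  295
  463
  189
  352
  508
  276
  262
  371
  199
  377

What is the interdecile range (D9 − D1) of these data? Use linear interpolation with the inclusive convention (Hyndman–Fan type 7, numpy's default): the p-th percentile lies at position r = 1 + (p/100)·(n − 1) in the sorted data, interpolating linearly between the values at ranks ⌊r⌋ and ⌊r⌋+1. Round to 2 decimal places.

Sorted: 189, 199, 208, 211, 238, 239, 250, 262, 276, 295, 352, 369, 371, 377, 420, 436, 463, 473, 508.
n = 19.
P10: r = 2.8; ranks 2–3 are 199, 208; interpolating gives 206.2.
P90: r = 17.2; ranks 17–18 are 463, 473; interpolating gives 465.
Difference: 465 − 206.2 = 258.8.

258.80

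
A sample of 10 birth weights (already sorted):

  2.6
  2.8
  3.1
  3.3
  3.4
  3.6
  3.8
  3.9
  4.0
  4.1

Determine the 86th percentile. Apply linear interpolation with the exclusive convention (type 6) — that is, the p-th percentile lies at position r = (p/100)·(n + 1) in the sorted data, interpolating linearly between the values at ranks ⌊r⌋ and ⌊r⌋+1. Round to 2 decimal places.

4.05

n = 10.
r = (86/100)·(10 + 1) = 9.46.
Rank 9 is 4.0 and rank 10 is 4.1.
Interpolate: 4.0 + 0.46·(4.1 − 4.0) = 4.0 + 0.46·0.1 = 4.046.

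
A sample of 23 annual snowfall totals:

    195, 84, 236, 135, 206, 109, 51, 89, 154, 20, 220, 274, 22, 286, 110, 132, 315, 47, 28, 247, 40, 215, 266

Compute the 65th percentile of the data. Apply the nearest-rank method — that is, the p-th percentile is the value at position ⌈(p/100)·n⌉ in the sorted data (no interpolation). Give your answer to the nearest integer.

206

Sorted: 20, 22, 28, 40, 47, 51, 84, 89, 109, 110, 132, 135, 154, 195, 206, 215, 220, 236, 247, 266, 274, 286, 315.
n = 23.
Position = ⌈65/100 · 23⌉ = ⌈14.95⌉ = 15.
The value at rank 15 is 206.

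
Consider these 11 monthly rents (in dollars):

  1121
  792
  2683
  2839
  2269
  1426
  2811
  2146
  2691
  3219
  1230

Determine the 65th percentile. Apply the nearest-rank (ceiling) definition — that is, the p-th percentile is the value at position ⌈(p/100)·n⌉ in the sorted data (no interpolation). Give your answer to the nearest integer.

Sorted: 792, 1121, 1230, 1426, 2146, 2269, 2683, 2691, 2811, 2839, 3219.
n = 11.
Position = ⌈65/100 · 11⌉ = ⌈7.15⌉ = 8.
The value at rank 8 is 2691.

2691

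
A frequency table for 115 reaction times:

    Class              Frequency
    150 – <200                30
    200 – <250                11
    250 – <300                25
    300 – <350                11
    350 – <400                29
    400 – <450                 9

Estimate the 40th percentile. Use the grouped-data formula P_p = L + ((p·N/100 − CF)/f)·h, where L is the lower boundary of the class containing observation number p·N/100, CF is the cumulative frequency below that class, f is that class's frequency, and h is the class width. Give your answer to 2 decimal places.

N = 115; target position k = 40/100 · 115 = 46.
Cumulative frequencies: 30, 41, 66, 77, 106, 115.
Observation 46 falls in the class 250 – <300.
L = 250, CF = 41, f = 25, h = 50.
P40 = 250 + ((46 − 41)/25)·50 = 250 + 10 = 260.

260.00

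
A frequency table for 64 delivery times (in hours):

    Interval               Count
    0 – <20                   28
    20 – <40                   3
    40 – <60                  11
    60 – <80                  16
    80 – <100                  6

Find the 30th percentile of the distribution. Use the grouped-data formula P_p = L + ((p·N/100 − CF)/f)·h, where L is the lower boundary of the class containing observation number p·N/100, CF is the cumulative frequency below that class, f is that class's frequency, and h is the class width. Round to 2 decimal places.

N = 64; target position k = 30/100 · 64 = 19.2.
Cumulative frequencies: 28, 31, 42, 58, 64.
Observation 19.2 falls in the class 0 – <20.
L = 0, CF = 0, f = 28, h = 20.
P30 = 0 + ((19.2 − 0)/28)·20 = 0 + 13.7143 = 13.7143.

13.71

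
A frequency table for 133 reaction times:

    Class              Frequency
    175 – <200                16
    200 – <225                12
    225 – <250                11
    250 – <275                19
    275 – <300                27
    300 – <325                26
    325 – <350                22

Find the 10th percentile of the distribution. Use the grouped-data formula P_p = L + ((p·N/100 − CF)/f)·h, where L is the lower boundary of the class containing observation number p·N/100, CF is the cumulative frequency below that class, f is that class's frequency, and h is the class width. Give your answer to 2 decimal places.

195.78

N = 133; target position k = 10/100 · 133 = 13.3.
Cumulative frequencies: 16, 28, 39, 58, 85, 111, 133.
Observation 13.3 falls in the class 175 – <200.
L = 175, CF = 0, f = 16, h = 25.
P10 = 175 + ((13.3 − 0)/16)·25 = 175 + 20.7812 = 195.781.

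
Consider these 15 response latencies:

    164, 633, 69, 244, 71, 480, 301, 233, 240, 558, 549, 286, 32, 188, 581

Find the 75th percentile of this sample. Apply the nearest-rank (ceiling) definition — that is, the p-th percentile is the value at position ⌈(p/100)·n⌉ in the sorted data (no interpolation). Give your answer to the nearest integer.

549

Sorted: 32, 69, 71, 164, 188, 233, 240, 244, 286, 301, 480, 549, 558, 581, 633.
n = 15.
Position = ⌈75/100 · 15⌉ = ⌈11.25⌉ = 12.
The value at rank 12 is 549.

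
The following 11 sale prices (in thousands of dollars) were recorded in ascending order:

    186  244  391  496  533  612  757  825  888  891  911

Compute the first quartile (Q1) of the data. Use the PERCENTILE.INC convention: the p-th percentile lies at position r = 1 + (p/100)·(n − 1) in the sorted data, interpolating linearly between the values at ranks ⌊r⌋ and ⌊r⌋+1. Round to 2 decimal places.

443.50

n = 11.
r = 1 + (25/100)·(11 − 1) = 1 + 2.5 = 3.5.
Rank 3 is 391 and rank 4 is 496.
Interpolate: 391 + 0.5·(496 − 391) = 391 + 0.5·105 = 443.5.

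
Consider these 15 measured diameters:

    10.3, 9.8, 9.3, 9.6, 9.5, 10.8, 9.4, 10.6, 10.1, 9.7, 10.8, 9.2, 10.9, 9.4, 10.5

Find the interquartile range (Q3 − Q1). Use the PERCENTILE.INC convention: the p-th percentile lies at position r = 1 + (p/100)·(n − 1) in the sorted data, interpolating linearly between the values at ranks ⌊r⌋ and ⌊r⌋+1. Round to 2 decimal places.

1.10

Sorted: 9.2, 9.3, 9.4, 9.4, 9.5, 9.6, 9.7, 9.8, 10.1, 10.3, 10.5, 10.6, 10.8, 10.8, 10.9.
n = 15.
P25: r = 4.5; ranks 4–5 are 9.4, 9.5; interpolating gives 9.45.
P75: r = 11.5; ranks 11–12 are 10.5, 10.6; interpolating gives 10.55.
Difference: 10.55 − 9.45 = 1.1.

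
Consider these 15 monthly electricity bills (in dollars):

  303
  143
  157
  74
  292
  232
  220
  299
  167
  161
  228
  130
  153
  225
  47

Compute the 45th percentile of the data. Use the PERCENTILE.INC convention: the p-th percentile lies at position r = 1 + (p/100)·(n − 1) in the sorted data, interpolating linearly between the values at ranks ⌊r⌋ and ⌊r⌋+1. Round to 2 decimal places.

Sorted: 47, 74, 130, 143, 153, 157, 161, 167, 220, 225, 228, 232, 292, 299, 303.
n = 15.
r = 1 + (45/100)·(15 − 1) = 1 + 6.3 = 7.3.
Rank 7 is 161 and rank 8 is 167.
Interpolate: 161 + 0.3·(167 − 161) = 161 + 0.3·6 = 162.8.

162.80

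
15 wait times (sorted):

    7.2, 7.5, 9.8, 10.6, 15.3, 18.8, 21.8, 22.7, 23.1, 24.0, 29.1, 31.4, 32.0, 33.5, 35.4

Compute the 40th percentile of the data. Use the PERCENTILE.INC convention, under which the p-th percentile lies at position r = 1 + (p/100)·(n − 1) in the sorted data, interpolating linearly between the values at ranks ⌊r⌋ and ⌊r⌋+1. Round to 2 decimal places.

20.60

n = 15.
r = 1 + (40/100)·(15 − 1) = 1 + 5.6 = 6.6.
Rank 6 is 18.8 and rank 7 is 21.8.
Interpolate: 18.8 + 0.6·(21.8 − 18.8) = 18.8 + 0.6·3 = 20.6.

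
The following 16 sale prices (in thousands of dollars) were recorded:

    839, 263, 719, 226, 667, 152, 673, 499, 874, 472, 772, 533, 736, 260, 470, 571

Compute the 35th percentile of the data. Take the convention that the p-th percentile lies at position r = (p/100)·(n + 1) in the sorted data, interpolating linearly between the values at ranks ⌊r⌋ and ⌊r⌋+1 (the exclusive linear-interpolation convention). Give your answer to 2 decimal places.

Sorted: 152, 226, 260, 263, 470, 472, 499, 533, 571, 667, 673, 719, 736, 772, 839, 874.
n = 16.
r = (35/100)·(16 + 1) = 5.95.
Rank 5 is 470 and rank 6 is 472.
Interpolate: 470 + 0.95·(472 − 470) = 470 + 0.95·2 = 471.9.

471.90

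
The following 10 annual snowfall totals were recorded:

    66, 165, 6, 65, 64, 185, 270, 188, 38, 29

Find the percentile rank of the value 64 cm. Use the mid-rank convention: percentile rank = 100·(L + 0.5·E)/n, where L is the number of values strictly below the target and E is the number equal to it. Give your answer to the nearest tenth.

35.0

Sorted: 6, 29, 38, 64, 65, 66, 165, 185, 188, 270.
Count below 64: L = 3; count equal: E = 1; n = 10.
Percentile rank = 100·(3 + 0.5·1)/10 = 100·3.5/10 = 35.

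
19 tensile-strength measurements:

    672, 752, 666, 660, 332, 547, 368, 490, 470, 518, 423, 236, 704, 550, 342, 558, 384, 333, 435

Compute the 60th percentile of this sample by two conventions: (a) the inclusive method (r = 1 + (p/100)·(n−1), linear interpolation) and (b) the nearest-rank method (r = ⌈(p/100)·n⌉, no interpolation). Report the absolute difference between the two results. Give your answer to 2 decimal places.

Sorted: 236, 332, 333, 342, 368, 384, 423, 435, 470, 490, 518, 547, 550, 558, 660, 666, 672, 704, 752.
n = 19.
(a) r = 11.8; between ranks 11 (518) and 12 (547): 541.2.
(b) the nearest-rank method: rank 12 → 547.
|541.2 − 547| = 5.8.

5.80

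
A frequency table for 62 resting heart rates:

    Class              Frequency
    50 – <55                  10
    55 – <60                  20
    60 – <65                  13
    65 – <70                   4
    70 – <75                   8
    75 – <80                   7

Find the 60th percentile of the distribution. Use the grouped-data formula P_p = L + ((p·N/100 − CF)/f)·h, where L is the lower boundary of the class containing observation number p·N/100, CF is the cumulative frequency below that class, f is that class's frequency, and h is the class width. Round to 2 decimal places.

N = 62; target position k = 60/100 · 62 = 37.2.
Cumulative frequencies: 10, 30, 43, 47, 55, 62.
Observation 37.2 falls in the class 60 – <65.
L = 60, CF = 30, f = 13, h = 5.
P60 = 60 + ((37.2 − 30)/13)·5 = 60 + 2.76923 = 62.7692.

62.77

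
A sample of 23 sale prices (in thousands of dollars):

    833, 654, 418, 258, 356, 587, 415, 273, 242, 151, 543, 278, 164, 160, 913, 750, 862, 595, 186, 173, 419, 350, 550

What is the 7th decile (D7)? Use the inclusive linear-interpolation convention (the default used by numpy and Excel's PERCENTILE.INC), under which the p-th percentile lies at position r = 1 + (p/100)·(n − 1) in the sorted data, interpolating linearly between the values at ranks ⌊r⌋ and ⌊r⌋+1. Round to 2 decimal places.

564.80

Sorted: 151, 160, 164, 173, 186, 242, 258, 273, 278, 350, 356, 415, 418, 419, 543, 550, 587, 595, 654, 750, 833, 862, 913.
n = 23.
r = 1 + (70/100)·(23 − 1) = 1 + 15.4 = 16.4.
Rank 16 is 550 and rank 17 is 587.
Interpolate: 550 + 0.4·(587 − 550) = 550 + 0.4·37 = 564.8.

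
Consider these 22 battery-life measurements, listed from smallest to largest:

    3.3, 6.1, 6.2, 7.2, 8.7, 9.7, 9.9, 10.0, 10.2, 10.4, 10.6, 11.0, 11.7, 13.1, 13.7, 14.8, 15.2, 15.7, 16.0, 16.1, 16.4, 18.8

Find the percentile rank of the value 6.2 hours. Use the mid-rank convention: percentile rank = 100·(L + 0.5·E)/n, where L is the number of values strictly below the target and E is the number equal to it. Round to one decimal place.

Count below 6.2: L = 2; count equal: E = 1; n = 22.
Percentile rank = 100·(2 + 0.5·1)/22 = 100·2.5/22 = 11.36.

11.4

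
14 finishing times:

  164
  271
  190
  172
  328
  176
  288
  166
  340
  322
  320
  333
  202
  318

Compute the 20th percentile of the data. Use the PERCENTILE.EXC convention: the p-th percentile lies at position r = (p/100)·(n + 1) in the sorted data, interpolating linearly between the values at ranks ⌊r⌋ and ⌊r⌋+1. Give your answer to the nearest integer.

172

Sorted: 164, 166, 172, 176, 190, 202, 271, 288, 318, 320, 322, 328, 333, 340.
n = 14.
r = (20/100)·(14 + 1) = 3.
r is an integer, so P20 is the value at rank 3: 172.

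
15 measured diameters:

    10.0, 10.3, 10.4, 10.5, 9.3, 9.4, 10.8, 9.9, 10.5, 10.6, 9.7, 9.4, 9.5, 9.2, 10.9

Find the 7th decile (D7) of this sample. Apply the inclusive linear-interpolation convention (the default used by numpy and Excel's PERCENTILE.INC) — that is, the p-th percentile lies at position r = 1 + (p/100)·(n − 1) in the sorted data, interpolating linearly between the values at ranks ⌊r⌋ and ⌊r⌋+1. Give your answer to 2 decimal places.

10.48

Sorted: 9.2, 9.3, 9.4, 9.4, 9.5, 9.7, 9.9, 10.0, 10.3, 10.4, 10.5, 10.5, 10.6, 10.8, 10.9.
n = 15.
r = 1 + (70/100)·(15 − 1) = 1 + 9.8 = 10.8.
Rank 10 is 10.4 and rank 11 is 10.5.
Interpolate: 10.4 + 0.8·(10.5 − 10.4) = 10.4 + 0.8·0.1 = 10.48.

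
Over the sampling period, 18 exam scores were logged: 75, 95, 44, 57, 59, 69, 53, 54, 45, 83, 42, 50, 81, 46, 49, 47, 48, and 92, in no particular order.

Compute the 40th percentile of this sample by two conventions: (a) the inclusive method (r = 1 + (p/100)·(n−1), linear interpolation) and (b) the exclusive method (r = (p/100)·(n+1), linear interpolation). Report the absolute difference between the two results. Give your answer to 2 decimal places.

Sorted: 42, 44, 45, 46, 47, 48, 49, 50, 53, 54, 57, 59, 69, 75, 81, 83, 92, 95.
n = 18.
(a) r = 7.8; between ranks 7 (49) and 8 (50): 49.8.
(b) r = 7.6; between ranks 7 (49) and 8 (50): 49.6.
|49.8 − 49.6| = 0.2.

0.20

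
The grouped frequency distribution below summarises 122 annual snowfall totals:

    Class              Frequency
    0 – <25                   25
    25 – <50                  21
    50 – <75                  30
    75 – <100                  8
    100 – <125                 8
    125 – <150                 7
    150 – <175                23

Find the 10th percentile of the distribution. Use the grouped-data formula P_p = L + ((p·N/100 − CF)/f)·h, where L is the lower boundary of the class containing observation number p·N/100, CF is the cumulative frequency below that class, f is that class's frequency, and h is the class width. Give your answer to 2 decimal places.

N = 122; target position k = 10/100 · 122 = 12.2.
Cumulative frequencies: 25, 46, 76, 84, 92, 99, 122.
Observation 12.2 falls in the class 0 – <25.
L = 0, CF = 0, f = 25, h = 25.
P10 = 0 + ((12.2 − 0)/25)·25 = 0 + 12.2 = 12.2.

12.20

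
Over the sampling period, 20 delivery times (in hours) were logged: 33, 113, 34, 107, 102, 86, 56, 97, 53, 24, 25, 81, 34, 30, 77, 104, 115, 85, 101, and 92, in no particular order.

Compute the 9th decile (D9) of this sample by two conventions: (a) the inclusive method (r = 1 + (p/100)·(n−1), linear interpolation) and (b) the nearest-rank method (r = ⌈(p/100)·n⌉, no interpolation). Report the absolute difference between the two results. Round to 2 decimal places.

Sorted: 24, 25, 30, 33, 34, 34, 53, 56, 77, 81, 85, 86, 92, 97, 101, 102, 104, 107, 113, 115.
n = 20.
(a) r = 18.1; between ranks 18 (107) and 19 (113): 107.6.
(b) the nearest-rank method: rank 18 → 107.
|107.6 − 107| = 0.6.

0.60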